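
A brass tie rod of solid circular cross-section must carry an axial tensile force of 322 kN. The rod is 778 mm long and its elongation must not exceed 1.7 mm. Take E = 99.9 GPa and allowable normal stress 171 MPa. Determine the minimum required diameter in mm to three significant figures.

Required area A ≥ P/σ_allow = 322000/171 = 1883 mm².
For a solid circular section, d ≥ √(4A/π) = 48.96 mm.
Elongation limit: A ≥ PL/(Eδ_allow) = 322000·778/(99900·1.7) = 1475 mm² ⇒ d ≥ 43.34 mm.
The stress limit governs.

49.0 mm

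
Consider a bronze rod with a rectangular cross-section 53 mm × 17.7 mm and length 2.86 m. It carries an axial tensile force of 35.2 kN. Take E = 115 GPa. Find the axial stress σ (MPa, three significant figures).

37.5 MPa

A = 938.1 mm².
σ = N/A = 35200/938.1 = 37.52 MPa.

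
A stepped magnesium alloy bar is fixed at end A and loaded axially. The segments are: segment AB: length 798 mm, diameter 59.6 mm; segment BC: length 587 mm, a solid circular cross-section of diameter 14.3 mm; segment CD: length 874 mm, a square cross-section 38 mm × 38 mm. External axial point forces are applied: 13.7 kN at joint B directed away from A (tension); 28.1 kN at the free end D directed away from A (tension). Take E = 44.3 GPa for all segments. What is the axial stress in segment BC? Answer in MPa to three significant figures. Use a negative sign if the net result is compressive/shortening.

Internal axial forces (sectioning from the free end, tension +): N_CD = 28.1 kN, N_BC = 28.1 kN, N_AB = 41.8 kN.
A_BC = 160.6 mm².
σ_BC = N_BC/A_BC = 28100/160.6 = 175 MPa.

175 MPa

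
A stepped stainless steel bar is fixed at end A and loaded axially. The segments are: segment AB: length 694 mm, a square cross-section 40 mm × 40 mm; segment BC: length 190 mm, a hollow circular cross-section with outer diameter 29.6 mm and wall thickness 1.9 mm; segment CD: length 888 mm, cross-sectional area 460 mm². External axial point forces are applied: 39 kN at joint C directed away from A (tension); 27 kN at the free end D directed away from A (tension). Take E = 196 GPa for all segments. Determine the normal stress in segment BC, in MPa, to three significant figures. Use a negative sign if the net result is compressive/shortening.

Internal axial forces (sectioning from the free end, tension +): N_CD = 27 kN, N_BC = 66 kN, N_AB = 66 kN.
A_BC = 165.3 mm².
σ_BC = N_BC/A_BC = 66000/165.3 = 399.2 MPa.

399 MPa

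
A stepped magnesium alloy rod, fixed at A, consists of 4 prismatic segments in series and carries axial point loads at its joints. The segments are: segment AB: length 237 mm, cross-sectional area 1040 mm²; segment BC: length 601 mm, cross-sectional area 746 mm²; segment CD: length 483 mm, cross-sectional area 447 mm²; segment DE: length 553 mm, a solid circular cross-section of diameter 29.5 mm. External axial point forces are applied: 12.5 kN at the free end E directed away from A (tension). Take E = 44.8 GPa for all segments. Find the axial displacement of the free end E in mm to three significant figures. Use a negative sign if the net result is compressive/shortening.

0.816 mm

Internal axial forces (sectioning from the free end, tension +): N_DE = 12.5 kN, N_CD = 12.5 kN, N_BC = 12.5 kN, N_AB = 12.5 kN.
A_DE = 683.5 mm².
δ_AB = 12500·237/(1040·44800) = 0.06358 mm
δ_BC = 12500·601/(746·44800) = 0.2248 mm
δ_CD = 12500·483/(447·44800) = 0.3015 mm
δ_DE = 12500·553/(683.5·44800) = 0.2257 mm
δ = Σδ_i = 0.8156 mm.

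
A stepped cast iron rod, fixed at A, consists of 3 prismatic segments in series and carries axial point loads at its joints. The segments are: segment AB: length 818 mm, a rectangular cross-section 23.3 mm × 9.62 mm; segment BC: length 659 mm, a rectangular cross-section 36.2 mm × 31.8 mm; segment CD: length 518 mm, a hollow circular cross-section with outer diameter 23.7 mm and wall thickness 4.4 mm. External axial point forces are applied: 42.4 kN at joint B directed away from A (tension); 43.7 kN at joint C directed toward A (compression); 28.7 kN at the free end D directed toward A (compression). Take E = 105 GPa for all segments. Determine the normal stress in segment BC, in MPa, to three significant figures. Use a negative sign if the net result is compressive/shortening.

-62.9 MPa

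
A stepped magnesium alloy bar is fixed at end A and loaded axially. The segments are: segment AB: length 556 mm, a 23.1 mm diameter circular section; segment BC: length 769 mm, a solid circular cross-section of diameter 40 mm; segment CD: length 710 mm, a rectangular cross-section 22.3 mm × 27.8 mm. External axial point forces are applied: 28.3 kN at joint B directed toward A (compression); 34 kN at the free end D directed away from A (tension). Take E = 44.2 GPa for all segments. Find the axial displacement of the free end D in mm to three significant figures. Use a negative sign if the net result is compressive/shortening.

Internal axial forces (sectioning from the free end, tension +): N_CD = 34 kN, N_BC = 34 kN, N_AB = 5.7 kN.
A_AB = 419.1 mm².
A_BC = 1257 mm².
A_CD = 619.9 mm².
δ_AB = 5700·556/(419.1·44200) = 0.1711 mm
δ_BC = 34000·769/(1257·44200) = 0.4707 mm
δ_CD = 34000·710/(619.9·44200) = 0.881 mm
δ = Σδ_i = 1.523 mm.

1.52 mm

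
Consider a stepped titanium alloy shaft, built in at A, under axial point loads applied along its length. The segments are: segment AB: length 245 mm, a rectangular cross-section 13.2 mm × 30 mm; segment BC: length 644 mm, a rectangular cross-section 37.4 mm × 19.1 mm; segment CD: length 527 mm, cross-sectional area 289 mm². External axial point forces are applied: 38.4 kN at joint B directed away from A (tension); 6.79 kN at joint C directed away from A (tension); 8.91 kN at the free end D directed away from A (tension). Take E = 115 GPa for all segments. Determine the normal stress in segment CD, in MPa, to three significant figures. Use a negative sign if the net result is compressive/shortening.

Internal axial forces (sectioning from the free end, tension +): N_CD = 8.91 kN, N_BC = 15.7 kN, N_AB = 54.1 kN.
σ_CD = N_CD/A_CD = 8910/289 = 30.83 MPa.

30.8 MPa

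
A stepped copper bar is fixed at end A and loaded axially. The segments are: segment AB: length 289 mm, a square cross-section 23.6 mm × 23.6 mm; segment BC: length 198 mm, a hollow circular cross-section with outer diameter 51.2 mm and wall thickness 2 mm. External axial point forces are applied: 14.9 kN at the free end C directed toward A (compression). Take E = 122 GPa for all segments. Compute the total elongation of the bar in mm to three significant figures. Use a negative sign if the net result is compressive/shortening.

-0.142 mm

Internal axial forces (sectioning from the free end, tension +): N_BC = -14.9 kN, N_AB = -14.9 kN.
A_AB = 557 mm².
A_BC = 309.1 mm².
δ_AB = -14900·289/(557·122000) = -0.06337 mm
δ_BC = -14900·198/(309.1·122000) = -0.07823 mm
δ = Σδ_i = -0.1416 mm.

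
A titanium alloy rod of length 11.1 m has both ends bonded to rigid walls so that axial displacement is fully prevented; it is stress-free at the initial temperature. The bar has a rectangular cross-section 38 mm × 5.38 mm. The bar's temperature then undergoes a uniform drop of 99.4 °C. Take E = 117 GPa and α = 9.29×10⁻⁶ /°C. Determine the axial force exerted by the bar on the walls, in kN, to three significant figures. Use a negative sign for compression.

22.1 kN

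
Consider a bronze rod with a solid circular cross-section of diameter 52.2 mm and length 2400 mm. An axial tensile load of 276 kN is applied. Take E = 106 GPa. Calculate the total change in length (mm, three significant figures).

2.92 mm

A = 2140 mm².
δ_mech = NL/(AE) = 276000·2400/(2140·106000) = 2.92 mm.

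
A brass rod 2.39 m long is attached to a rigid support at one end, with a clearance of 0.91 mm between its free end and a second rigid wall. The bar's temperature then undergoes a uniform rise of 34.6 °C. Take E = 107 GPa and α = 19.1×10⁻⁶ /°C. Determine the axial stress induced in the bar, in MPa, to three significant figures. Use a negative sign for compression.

-30.0 MPa

Free thermal expansion αLΔT = 19.1e-6 · 2390 · 34.6 = 1.579 mm.
The walls engage after the gap closes; constrained expansion = 1.579 − 0.91 = 0.6695 mm.
The walls impose strain ε = −(0.6695)/2390 = -2.8011e-04; σ = Eε = 107000 · -2.8011e-04 = -29.97 MPa.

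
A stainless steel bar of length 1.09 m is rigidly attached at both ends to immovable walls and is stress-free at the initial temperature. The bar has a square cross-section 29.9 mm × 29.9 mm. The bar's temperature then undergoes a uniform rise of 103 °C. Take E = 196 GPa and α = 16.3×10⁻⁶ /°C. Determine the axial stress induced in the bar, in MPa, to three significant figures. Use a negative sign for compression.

-329 MPa

Free thermal expansion αLΔT = 16.3e-6 · 1090 · 103 = 1.83 mm.
The walls impose strain ε = −(1.83)/1090 = -1.6789e-03; σ = Eε = 196000 · -1.6789e-03 = -329.1 MPa.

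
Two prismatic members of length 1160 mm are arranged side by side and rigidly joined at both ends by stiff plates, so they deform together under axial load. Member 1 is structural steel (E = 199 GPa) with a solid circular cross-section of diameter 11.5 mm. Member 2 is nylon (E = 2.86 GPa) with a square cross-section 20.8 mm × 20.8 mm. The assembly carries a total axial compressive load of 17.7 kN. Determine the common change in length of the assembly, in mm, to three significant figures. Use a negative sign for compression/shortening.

A_1 = 103.9 mm².
A_2 = 432.6 mm².
Equal strain + equilibrium ⇒ each member carries load in proportion to AE: A₁E₁ = 20670000 N, A₂E₂ = 1237000 N, ΣAE = 21910000 N.
δ = PL/ΣAE = -17700·1160/21910000 = -0.9372 mm.

-0.937 mm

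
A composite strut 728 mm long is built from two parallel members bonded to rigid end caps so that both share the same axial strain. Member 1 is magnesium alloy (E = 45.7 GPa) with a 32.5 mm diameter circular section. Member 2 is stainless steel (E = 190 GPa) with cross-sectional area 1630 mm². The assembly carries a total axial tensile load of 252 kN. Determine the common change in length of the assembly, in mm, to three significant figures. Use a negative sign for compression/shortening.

0.528 mm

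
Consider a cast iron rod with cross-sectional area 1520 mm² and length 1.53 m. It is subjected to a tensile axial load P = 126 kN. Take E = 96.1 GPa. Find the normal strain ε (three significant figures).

8.63e-04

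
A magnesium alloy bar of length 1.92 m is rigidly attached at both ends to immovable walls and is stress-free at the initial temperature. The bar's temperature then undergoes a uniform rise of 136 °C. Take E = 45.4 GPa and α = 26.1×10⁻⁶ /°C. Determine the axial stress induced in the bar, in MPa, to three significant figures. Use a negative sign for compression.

Free thermal expansion αLΔT = 26.1e-6 · 1920 · 136 = 6.815 mm.
The walls impose strain ε = −(6.815)/1920 = -3.5496e-03; σ = Eε = 45400 · -3.5496e-03 = -161.2 MPa.

-161 MPa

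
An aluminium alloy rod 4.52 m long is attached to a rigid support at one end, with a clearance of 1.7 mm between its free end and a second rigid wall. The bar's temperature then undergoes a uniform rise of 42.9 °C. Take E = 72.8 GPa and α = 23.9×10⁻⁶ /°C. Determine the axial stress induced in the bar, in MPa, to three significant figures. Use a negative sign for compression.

Free thermal expansion αLΔT = 23.9e-6 · 4520 · 42.9 = 4.634 mm.
The walls engage after the gap closes; constrained expansion = 4.634 − 1.7 = 2.934 mm.
The walls impose strain ε = −(2.934)/4520 = -6.4920e-04; σ = Eε = 72800 · -6.4920e-04 = -47.26 MPa.

-47.3 MPa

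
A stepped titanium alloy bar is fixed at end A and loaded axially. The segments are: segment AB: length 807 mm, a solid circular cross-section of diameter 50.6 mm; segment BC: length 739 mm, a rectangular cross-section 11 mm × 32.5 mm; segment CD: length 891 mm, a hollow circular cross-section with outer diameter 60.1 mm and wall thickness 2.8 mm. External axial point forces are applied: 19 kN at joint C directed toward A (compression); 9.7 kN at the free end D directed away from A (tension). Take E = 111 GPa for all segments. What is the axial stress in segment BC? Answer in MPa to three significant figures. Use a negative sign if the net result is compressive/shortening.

-26.0 MPa

Internal axial forces (sectioning from the free end, tension +): N_CD = 9.7 kN, N_BC = -9.3 kN, N_AB = -9.3 kN.
A_BC = 357.5 mm².
σ_BC = N_BC/A_BC = -9300/357.5 = -26.01 MPa.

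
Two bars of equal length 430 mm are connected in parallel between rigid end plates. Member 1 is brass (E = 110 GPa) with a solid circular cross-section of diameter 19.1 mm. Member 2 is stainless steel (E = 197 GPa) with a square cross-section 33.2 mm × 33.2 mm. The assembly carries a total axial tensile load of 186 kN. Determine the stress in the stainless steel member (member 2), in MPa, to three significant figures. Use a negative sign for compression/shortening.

147 MPa

A_1 = 286.5 mm².
A_2 = 1102 mm².
Equal strain + equilibrium ⇒ each member carries load in proportion to AE: A₁E₁ = 31520000 N, A₂E₂ = 217100000 N, ΣAE = 248700000 N.
σ₂ = P·E₂/ΣAE = 186000·197000/248700000 = 147.4 MPa.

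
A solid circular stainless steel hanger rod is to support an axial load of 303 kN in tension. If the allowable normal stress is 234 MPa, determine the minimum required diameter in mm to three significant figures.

Required area A ≥ P/σ_allow = 303000/234 = 1295 mm².
For a solid circular section, d ≥ √(4A/π) = 40.6 mm.

40.6 mm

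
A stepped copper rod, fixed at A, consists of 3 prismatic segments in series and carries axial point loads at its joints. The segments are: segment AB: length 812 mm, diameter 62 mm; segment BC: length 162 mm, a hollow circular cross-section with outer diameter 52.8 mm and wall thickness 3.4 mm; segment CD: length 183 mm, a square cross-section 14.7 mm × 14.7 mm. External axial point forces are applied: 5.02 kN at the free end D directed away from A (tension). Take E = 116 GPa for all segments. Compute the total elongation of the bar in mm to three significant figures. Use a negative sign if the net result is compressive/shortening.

0.0616 mm

Internal axial forces (sectioning from the free end, tension +): N_CD = 5.02 kN, N_BC = 5.02 kN, N_AB = 5.02 kN.
A_AB = 3019 mm².
A_BC = 527.7 mm².
A_CD = 216.1 mm².
δ_AB = 5020·812/(3019·116000) = 0.01164 mm
δ_BC = 5020·162/(527.7·116000) = 0.01329 mm
δ_CD = 5020·183/(216.1·116000) = 0.03665 mm
δ = Σδ_i = 0.06157 mm.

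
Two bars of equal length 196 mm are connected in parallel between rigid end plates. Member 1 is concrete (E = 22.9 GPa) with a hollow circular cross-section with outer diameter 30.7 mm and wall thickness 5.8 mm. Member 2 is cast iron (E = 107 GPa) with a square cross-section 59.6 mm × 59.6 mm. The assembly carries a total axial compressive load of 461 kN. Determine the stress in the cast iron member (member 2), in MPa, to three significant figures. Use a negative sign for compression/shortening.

-126 MPa

A_1 = 453.7 mm².
A_2 = 3552 mm².
Equal strain + equilibrium ⇒ each member carries load in proportion to AE: A₁E₁ = 10390000 N, A₂E₂ = 380100000 N, ΣAE = 390500000 N.
σ₂ = P·E₂/ΣAE = -461000·107000/390500000 = -126.3 MPa.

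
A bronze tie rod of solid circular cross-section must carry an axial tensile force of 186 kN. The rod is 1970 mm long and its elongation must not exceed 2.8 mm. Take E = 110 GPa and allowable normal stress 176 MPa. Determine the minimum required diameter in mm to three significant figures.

38.9 mm

Required area A ≥ P/σ_allow = 186000/176 = 1057 mm².
For a solid circular section, d ≥ √(4A/π) = 36.68 mm.
Elongation limit: A ≥ PL/(Eδ_allow) = 186000·1970/(110000·2.8) = 1190 mm² ⇒ d ≥ 38.92 mm.
The elongation limit governs.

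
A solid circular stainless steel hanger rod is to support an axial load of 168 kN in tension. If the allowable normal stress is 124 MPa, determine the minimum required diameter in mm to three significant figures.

41.5 mm

Required area A ≥ P/σ_allow = 168000/124 = 1355 mm².
For a solid circular section, d ≥ √(4A/π) = 41.53 mm.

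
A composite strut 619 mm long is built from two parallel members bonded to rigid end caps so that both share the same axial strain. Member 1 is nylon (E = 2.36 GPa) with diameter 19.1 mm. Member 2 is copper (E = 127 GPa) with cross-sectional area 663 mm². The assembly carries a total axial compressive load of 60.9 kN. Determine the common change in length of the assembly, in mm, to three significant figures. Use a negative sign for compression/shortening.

-0.444 mm

A_1 = 286.5 mm².
Equal strain + equilibrium ⇒ each member carries load in proportion to AE: A₁E₁ = 676200 N, A₂E₂ = 84200000 N, ΣAE = 84880000 N.
δ = PL/ΣAE = -60900·619/84880000 = -0.4441 mm.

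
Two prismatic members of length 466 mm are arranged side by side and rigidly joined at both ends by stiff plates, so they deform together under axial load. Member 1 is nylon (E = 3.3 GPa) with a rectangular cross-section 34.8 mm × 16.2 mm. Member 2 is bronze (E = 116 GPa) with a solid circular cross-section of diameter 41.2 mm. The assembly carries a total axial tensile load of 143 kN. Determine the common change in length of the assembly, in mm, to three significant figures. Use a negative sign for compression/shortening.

0.426 mm

A_1 = 563.8 mm².
A_2 = 1333 mm².
Equal strain + equilibrium ⇒ each member carries load in proportion to AE: A₁E₁ = 1860000 N, A₂E₂ = 154600000 N, ΣAE = 156500000 N.
δ = PL/ΣAE = 143000·466/156500000 = 0.4258 mm.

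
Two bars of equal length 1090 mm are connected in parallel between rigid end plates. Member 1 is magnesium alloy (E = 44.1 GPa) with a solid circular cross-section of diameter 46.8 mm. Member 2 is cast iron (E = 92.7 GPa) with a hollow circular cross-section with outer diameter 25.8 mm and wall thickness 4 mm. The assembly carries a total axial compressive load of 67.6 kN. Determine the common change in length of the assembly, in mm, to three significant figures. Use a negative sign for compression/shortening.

-0.728 mm

A_1 = 1720 mm².
A_2 = 273.9 mm².
Equal strain + equilibrium ⇒ each member carries load in proportion to AE: A₁E₁ = 75860000 N, A₂E₂ = 25390000 N, ΣAE = 101300000 N.
δ = PL/ΣAE = -67600·1090/101300000 = -0.7277 mm.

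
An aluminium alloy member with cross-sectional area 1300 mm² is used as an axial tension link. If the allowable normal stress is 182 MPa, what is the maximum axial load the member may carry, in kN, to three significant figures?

237 kN

P_max = σ_allow · A = 182 · 1300 = 236600 N = 236.6 kN.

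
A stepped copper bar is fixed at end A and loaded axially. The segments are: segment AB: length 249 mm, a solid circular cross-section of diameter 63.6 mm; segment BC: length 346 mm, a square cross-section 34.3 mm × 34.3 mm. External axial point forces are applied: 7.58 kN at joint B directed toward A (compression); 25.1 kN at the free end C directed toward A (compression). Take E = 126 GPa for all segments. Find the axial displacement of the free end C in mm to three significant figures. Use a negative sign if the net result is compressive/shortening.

Internal axial forces (sectioning from the free end, tension +): N_BC = -25.1 kN, N_AB = -32.68 kN.
A_AB = 3177 mm².
A_BC = 1176 mm².
δ_AB = -32680·249/(3177·126000) = -0.02033 mm
δ_BC = -25100·346/(1176·126000) = -0.05859 mm
δ = Σδ_i = -0.07891 mm.

-0.0789 mm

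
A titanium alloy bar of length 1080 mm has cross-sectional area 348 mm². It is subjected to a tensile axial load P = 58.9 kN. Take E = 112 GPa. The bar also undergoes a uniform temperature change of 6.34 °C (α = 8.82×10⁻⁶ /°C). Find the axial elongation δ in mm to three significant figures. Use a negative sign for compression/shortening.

1.69 mm

δ_mech = NL/(AE) = 58900·1080/(348·112000) = 1.632 mm.
δ_thermal = αLΔT = 8.82e-6·1080·6.34 = 0.06039 mm.
δ = δ_mech + δ_thermal = 1.692 mm.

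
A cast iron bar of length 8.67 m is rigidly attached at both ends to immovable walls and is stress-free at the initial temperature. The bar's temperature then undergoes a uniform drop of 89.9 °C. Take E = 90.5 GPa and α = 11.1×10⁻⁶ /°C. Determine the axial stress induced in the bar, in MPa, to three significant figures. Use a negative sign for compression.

90.3 MPa

Free thermal expansion αLΔT = 11.1e-6 · 8670 · -89.9 = -8.652 mm.
The walls impose strain ε = −(-8.652)/8670 = 9.9789e-04; σ = Eε = 90500 · 9.9789e-04 = 90.31 MPa.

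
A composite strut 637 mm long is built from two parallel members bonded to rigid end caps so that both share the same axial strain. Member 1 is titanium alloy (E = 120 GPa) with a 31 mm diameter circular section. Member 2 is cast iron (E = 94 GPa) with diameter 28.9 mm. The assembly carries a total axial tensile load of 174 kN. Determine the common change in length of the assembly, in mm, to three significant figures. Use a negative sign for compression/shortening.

0.728 mm

A_1 = 754.8 mm².
A_2 = 656 mm².
Equal strain + equilibrium ⇒ each member carries load in proportion to AE: A₁E₁ = 90570000 N, A₂E₂ = 61660000 N, ΣAE = 152200000 N.
δ = PL/ΣAE = 174000·637/152200000 = 0.7281 mm.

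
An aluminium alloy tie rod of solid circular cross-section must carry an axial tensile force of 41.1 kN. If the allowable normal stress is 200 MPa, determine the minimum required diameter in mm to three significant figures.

Required area A ≥ P/σ_allow = 41100/200 = 205.5 mm².
For a solid circular section, d ≥ √(4A/π) = 16.18 mm.

16.2 mm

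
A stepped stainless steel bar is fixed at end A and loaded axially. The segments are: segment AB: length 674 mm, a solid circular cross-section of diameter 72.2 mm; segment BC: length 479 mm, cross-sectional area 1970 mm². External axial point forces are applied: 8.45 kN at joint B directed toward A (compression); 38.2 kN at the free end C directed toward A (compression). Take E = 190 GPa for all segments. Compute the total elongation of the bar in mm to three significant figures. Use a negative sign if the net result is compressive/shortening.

Internal axial forces (sectioning from the free end, tension +): N_BC = -38.2 kN, N_AB = -46.65 kN.
A_AB = 4094 mm².
δ_AB = -46650·674/(4094·190000) = -0.04042 mm
δ_BC = -38200·479/(1970·190000) = -0.04889 mm
δ = Σδ_i = -0.08931 mm.

-0.0893 mm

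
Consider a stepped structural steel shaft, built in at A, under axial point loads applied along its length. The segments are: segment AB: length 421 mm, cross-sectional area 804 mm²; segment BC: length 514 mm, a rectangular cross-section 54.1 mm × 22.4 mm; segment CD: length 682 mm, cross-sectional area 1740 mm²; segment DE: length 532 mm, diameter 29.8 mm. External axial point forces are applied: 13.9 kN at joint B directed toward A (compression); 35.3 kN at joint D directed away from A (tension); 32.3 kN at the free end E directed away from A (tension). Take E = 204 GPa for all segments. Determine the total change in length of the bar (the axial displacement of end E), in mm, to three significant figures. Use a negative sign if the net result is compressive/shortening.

0.529 mm

Internal axial forces (sectioning from the free end, tension +): N_DE = 32.3 kN, N_CD = 67.6 kN, N_BC = 67.6 kN, N_AB = 53.7 kN.
A_BC = 1212 mm².
A_DE = 697.5 mm².
δ_AB = 53700·421/(804·204000) = 0.1378 mm
δ_BC = 67600·514/(1212·204000) = 0.1406 mm
δ_CD = 67600·682/(1740·204000) = 0.1299 mm
δ_DE = 32300·532/(697.5·204000) = 0.1208 mm
δ = Σδ_i = 0.529 mm.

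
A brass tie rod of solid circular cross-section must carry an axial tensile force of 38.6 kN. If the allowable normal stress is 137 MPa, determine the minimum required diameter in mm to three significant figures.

18.9 mm

Required area A ≥ P/σ_allow = 38600/137 = 281.8 mm².
For a solid circular section, d ≥ √(4A/π) = 18.94 mm.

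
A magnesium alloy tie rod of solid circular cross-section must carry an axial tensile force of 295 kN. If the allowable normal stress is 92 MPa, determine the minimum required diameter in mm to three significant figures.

Required area A ≥ P/σ_allow = 295000/92 = 3207 mm².
For a solid circular section, d ≥ √(4A/π) = 63.9 mm.

63.9 mm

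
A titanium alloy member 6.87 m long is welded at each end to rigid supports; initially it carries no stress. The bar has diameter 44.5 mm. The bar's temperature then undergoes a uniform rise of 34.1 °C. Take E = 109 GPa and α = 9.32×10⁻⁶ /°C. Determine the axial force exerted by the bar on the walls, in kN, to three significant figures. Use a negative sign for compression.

-53.9 kN

Free thermal expansion αLΔT = 9.32e-6 · 6870 · 34.1 = 2.183 mm.
The walls impose strain ε = −(2.183)/6870 = -3.1781e-04; σ = Eε = 109000 · -3.1781e-04 = -34.64 MPa.
Wall reaction R = σ·A = -34.64·1555 = -53880 N = -53.88 kN.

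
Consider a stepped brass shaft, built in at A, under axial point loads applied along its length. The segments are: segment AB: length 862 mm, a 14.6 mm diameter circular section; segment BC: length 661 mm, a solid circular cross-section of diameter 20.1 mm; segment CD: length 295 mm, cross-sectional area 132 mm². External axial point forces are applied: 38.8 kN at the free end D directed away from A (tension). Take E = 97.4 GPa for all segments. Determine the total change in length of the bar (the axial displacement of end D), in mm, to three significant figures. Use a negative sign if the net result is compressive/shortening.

Internal axial forces (sectioning from the free end, tension +): N_CD = 38.8 kN, N_BC = 38.8 kN, N_AB = 38.8 kN.
A_AB = 167.4 mm².
A_BC = 317.3 mm².
δ_AB = 38800·862/(167.4·97400) = 2.051 mm
δ_BC = 38800·661/(317.3·97400) = 0.8298 mm
δ_CD = 38800·295/(132·97400) = 0.8903 mm
δ = Σδ_i = 3.771 mm.

3.77 mm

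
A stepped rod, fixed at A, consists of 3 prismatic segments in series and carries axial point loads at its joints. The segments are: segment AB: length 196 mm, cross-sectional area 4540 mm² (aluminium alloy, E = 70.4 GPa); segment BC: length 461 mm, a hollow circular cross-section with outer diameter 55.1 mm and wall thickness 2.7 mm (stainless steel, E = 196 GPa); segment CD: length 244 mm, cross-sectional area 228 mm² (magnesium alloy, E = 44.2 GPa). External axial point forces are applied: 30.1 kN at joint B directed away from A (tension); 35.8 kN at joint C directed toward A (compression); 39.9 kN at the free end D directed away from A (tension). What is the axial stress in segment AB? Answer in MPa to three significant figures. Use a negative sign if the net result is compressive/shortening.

Internal axial forces (sectioning from the free end, tension +): N_CD = 39.9 kN, N_BC = 4.1 kN, N_AB = 34.2 kN.
σ_AB = N_AB/A_AB = 34200/4540 = 7.533 MPa.

7.53 MPa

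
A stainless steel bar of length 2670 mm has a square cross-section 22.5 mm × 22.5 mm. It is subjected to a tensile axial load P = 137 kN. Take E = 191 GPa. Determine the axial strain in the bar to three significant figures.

0.00142

A = 506.2 mm².
σ = N/A = 270.6 MPa; ε = σ/E = 270.6/191000 = 1.417e-03.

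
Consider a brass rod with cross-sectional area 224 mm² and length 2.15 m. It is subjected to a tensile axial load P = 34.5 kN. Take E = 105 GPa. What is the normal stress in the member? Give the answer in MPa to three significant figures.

154 MPa

σ = N/A = 34500/224 = 154 MPa.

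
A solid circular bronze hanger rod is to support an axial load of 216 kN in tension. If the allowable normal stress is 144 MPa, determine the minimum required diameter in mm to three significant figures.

Required area A ≥ P/σ_allow = 216000/144 = 1500 mm².
For a solid circular section, d ≥ √(4A/π) = 43.7 mm.

43.7 mm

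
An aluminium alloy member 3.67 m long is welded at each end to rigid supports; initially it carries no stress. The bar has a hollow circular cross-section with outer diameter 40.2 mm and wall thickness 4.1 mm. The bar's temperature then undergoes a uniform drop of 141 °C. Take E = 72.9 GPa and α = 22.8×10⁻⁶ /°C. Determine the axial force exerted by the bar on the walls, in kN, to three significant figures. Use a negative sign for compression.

Free thermal expansion αLΔT = 22.8e-6 · 3670 · -141 = -11.8 mm.
The walls impose strain ε = −(-11.8)/3670 = 3.2148e-03; σ = Eε = 72900 · 3.2148e-03 = 234.4 MPa.
Wall reaction R = σ·A = 234.4·465 = 109000 N = 109 kN.

109 kN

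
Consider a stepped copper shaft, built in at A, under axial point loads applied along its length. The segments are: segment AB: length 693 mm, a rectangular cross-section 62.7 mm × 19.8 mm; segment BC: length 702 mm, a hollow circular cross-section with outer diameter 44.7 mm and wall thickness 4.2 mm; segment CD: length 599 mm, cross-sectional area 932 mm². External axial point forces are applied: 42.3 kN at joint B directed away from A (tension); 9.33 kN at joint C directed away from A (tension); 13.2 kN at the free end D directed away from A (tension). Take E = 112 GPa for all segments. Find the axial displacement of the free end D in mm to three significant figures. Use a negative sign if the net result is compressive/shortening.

0.663 mm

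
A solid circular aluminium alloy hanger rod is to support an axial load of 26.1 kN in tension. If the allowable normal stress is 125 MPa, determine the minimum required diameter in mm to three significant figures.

Required area A ≥ P/σ_allow = 26100/125 = 208.8 mm².
For a solid circular section, d ≥ √(4A/π) = 16.3 mm.

16.3 mm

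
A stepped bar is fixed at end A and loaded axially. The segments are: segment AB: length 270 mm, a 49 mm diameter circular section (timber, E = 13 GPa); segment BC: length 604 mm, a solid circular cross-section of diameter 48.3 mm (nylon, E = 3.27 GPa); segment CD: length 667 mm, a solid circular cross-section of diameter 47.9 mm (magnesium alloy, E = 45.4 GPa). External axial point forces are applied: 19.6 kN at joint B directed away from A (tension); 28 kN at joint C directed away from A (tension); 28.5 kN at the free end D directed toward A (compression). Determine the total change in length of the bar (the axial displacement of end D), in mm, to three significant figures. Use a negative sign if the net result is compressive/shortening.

-0.0724 mm

Internal axial forces (sectioning from the free end, tension +): N_CD = -28.5 kN, N_BC = -0.5 kN, N_AB = 19.1 kN.
A_AB = 1886 mm².
A_BC = 1832 mm².
A_CD = 1802 mm².
δ_AB = 19100·270/(1886·13000) = 0.2104 mm
δ_BC = -500·604/(1832·3270) = -0.05041 mm
δ_CD = -28500·667/(1802·45400) = -0.2324 mm
δ = Σδ_i = -0.0724 mm.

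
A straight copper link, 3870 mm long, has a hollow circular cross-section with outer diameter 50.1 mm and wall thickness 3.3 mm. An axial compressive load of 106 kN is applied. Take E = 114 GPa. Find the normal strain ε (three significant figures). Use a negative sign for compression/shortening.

-0.00192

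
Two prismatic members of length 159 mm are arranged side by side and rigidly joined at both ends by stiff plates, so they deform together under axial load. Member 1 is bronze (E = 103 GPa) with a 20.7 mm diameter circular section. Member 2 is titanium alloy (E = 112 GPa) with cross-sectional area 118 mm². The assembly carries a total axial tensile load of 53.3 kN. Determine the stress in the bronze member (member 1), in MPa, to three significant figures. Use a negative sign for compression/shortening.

115 MPa

A_1 = 336.5 mm².
Equal strain + equilibrium ⇒ each member carries load in proportion to AE: A₁E₁ = 34660000 N, A₂E₂ = 13220000 N, ΣAE = 47880000 N.
σ₁ = P·E₁/ΣAE = 53300·103000/47880000 = 114.7 MPa.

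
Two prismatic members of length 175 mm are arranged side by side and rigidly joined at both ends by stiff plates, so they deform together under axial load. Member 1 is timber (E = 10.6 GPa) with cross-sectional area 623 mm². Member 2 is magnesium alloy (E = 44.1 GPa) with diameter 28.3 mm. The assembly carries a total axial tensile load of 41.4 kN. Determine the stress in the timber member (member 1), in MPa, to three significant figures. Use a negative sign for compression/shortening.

A_2 = 629 mm².
Equal strain + equilibrium ⇒ each member carries load in proportion to AE: A₁E₁ = 6604000 N, A₂E₂ = 27740000 N, ΣAE = 34340000 N.
σ₁ = P·E₁/ΣAE = 41400·10600/34340000 = 12.78 MPa.

12.8 MPa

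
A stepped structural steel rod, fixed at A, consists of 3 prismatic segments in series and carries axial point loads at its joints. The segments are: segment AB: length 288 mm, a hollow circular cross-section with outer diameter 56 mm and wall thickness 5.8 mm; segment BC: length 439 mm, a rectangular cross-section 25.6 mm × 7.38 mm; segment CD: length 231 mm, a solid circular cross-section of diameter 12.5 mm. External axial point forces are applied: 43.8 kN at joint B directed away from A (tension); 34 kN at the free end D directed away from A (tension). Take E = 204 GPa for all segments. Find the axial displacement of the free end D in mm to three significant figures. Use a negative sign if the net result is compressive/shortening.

0.821 mm

Internal axial forces (sectioning from the free end, tension +): N_CD = 34 kN, N_BC = 34 kN, N_AB = 77.8 kN.
A_AB = 914.7 mm².
A_BC = 188.9 mm².
A_CD = 122.7 mm².
δ_AB = 77800·288/(914.7·204000) = 0.1201 mm
δ_BC = 34000·439/(188.9·204000) = 0.3873 mm
δ_CD = 34000·231/(122.7·204000) = 0.3137 mm
δ = Σδ_i = 0.8211 mm.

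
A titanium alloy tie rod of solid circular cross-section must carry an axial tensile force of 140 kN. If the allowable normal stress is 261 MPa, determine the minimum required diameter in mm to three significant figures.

Required area A ≥ P/σ_allow = 140000/261 = 536.4 mm².
For a solid circular section, d ≥ √(4A/π) = 26.13 mm.

26.1 mm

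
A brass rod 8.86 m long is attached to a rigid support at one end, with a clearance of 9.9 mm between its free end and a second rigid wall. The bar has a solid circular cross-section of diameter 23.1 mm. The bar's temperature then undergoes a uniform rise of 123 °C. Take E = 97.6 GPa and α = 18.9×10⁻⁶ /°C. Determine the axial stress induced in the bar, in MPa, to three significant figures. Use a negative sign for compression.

-118 MPa

Free thermal expansion αLΔT = 18.9e-6 · 8860 · 123 = 20.6 mm.
The walls engage after the gap closes; constrained expansion = 20.6 − 9.9 = 10.7 mm.
The walls impose strain ε = −(10.7)/8860 = -1.2073e-03; σ = Eε = 97600 · -1.2073e-03 = -117.8 MPa.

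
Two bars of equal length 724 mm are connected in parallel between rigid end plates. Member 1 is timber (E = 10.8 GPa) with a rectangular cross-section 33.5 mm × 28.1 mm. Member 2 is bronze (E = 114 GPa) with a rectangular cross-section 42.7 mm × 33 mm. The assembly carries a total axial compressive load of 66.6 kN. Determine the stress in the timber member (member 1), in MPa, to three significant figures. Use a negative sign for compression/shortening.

-4.21 MPa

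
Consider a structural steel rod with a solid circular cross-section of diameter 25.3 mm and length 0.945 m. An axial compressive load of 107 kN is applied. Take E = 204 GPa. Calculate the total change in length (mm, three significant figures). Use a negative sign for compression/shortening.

A = 502.7 mm².
δ_mech = NL/(AE) = -107000·945/(502.7·204000) = -0.9859 mm.

-0.986 mm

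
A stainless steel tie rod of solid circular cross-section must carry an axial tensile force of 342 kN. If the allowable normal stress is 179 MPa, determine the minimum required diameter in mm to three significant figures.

Required area A ≥ P/σ_allow = 342000/179 = 1911 mm².
For a solid circular section, d ≥ √(4A/π) = 49.32 mm.

49.3 mm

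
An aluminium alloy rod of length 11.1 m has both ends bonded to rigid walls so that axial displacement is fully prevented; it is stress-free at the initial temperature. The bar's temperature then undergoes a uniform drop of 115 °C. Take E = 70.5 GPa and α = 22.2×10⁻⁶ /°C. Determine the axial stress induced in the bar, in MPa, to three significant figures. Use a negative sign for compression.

Free thermal expansion αLΔT = 22.2e-6 · 11100 · -115 = -28.34 mm.
The walls impose strain ε = −(-28.34)/11100 = 2.5530e-03; σ = Eε = 70500 · 2.5530e-03 = 180 MPa.

180 MPa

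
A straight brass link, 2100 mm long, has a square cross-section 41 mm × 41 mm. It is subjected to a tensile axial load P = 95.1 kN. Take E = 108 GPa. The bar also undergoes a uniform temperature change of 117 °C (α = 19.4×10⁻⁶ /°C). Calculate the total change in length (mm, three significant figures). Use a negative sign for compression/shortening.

A = 1681 mm².
δ_mech = NL/(AE) = 95100·2100/(1681·108000) = 1.1 mm.
δ_thermal = αLΔT = 19.4e-6·2100·117 = 4.767 mm.
δ = δ_mech + δ_thermal = 5.867 mm.

5.87 mm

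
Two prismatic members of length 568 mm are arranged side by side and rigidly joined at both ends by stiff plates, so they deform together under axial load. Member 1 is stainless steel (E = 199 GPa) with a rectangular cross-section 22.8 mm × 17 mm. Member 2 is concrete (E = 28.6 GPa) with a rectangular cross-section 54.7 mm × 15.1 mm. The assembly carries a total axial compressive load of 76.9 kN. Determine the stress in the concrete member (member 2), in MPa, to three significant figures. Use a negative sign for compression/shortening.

-21.8 MPa

A_1 = 387.6 mm².
A_2 = 826 mm².
Equal strain + equilibrium ⇒ each member carries load in proportion to AE: A₁E₁ = 77130000 N, A₂E₂ = 23620000 N, ΣAE = 100800000 N.
σ₂ = P·E₂/ΣAE = -76900·28600/100800000 = -21.83 MPa.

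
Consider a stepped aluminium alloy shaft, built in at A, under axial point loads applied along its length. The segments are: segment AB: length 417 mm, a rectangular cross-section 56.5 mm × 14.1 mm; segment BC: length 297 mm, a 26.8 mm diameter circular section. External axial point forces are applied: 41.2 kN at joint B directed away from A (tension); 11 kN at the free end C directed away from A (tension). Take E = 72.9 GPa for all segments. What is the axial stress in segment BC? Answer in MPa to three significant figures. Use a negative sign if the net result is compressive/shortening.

Internal axial forces (sectioning from the free end, tension +): N_BC = 11 kN, N_AB = 52.2 kN.
A_BC = 564.1 mm².
σ_BC = N_BC/A_BC = 11000/564.1 = 19.5 MPa.

19.5 MPa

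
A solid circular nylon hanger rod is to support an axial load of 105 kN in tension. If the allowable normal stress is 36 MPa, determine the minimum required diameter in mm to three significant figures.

Required area A ≥ P/σ_allow = 105000/36 = 2917 mm².
For a solid circular section, d ≥ √(4A/π) = 60.94 mm.

60.9 mm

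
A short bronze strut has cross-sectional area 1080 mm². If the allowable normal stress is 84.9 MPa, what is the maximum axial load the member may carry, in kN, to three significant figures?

P_max = σ_allow · A = 84.9 · 1080 = 91690 N = 91.69 kN.

91.7 kN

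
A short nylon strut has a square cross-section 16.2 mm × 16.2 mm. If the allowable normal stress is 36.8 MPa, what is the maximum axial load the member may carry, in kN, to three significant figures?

9.66 kN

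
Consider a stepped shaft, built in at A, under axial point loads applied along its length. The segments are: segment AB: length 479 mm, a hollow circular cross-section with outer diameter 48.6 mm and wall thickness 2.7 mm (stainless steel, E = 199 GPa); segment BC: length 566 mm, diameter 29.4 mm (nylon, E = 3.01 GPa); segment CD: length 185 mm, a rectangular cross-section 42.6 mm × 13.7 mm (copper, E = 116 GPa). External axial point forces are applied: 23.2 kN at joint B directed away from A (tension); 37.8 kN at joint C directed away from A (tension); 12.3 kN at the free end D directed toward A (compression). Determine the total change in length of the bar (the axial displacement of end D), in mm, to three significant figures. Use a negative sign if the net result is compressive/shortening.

Internal axial forces (sectioning from the free end, tension +): N_CD = -12.3 kN, N_BC = 25.5 kN, N_AB = 48.7 kN.
A_AB = 389.3 mm².
A_BC = 678.9 mm².
A_CD = 583.6 mm².
δ_AB = 48700·479/(389.3·199000) = 0.3011 mm
δ_BC = 25500·566/(678.9·3010) = 7.063 mm
δ_CD = -12300·185/(583.6·116000) = -0.03361 mm
δ = Σδ_i = 7.331 mm.

7.33 mm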